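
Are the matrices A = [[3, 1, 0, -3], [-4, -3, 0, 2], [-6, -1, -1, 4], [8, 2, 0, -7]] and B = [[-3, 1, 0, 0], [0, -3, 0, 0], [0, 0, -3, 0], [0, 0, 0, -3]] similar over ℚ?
No.

trace(A) = -8 but trace(B) = -12. The trace is a similarity invariant, so A and B are not similar.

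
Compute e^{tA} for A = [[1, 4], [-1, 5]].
e^{tA} = [[(1 - 2*t)*e^{3*t}, 4*t*e^{3*t}], [-t*e^{3*t}, (2*t + 1)*e^{3*t}]]

A has Jordan form J = [[3, 1], [0, 3]] with A = PJP^{-1}, so e^{tA} = P e^{tJ} P^{-1}.

For a Jordan block J_k(λ), e^{tJ_k(λ)} = e^{λt} · (I + tN + t^2 N^2/2! + ... + t^{k-1} N^{k-1}/(k-1)!) where N is the nilpotent superdiagonal part.

Assembling the blocks and conjugating back gives the entries of e^{tA} as shown above.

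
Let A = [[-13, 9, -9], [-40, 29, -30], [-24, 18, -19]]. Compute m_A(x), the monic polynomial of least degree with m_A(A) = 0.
m_A(x) = (x + 1)^2

The characteristic polynomial factors as (x + 1)^3. The minimal polynomial is ∏(x - λ)^{k_λ} where k_λ is the size of the largest Jordan block at λ.

For λ = -1: rank(A + I) = 1, and the largest Jordan block has size 2 (the smallest k with rank((A + I)^k) = rank((A + I)^(k+1))).

So m_A(x) = (x + 1)^2.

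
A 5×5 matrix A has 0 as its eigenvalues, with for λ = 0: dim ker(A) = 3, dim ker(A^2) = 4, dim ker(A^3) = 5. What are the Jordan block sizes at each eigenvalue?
λ = 0: successive nullity increments [3, 1, 1] count blocks of size ≥ k; block sizes are [3, 1, 1].

Jordan blocks: (0, 3), (0, 1), (0, 1)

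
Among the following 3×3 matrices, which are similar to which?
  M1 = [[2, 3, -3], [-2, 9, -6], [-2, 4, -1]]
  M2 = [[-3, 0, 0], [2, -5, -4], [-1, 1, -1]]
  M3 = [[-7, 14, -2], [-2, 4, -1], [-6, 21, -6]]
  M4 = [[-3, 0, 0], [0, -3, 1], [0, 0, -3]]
2 classes: {M1}, {M2, M3, M4}

Characteristic polynomials: χ_{M1} = (x - 5)(x - 3)(x - 2), χ_{M2} = (x + 3)^3, χ_{M3} = (x + 3)^3, χ_{M4} = (x + 3)^3.

{M1}: invariant factors (x - 5)(x - 3)(x - 2).

{M2, M3, M4}: invariant factors x + 3, (x + 3)^2.

Matrices are similar if and only if their invariant-factor lists agree; the partition into similarity classes is {M1}, {M2, M3, M4}.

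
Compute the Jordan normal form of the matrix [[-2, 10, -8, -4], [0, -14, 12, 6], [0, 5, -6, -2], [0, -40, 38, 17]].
J = [[-2, 1, 0, 0], [0, -2, 0, 0], [0, 0, -2, 0], [0, 0, 0, 1]]

The characteristic polynomial is det(xI - A) = (x - 1)(x + 2)^3, so the eigenvalues are -2 (algebraic multiplicity 3), 1 (algebraic multiplicity 1).

For λ = -2: rank(A + 2I) = 2, rank((A + 2I)^2) = 1. The eigenspace has dimension 4 - 2 = 2, so there are 2 Jordan blocks; the rank sequence gives block sizes [2, 1].

For λ = 1: algebraic multiplicity 1 gives one 1×1 block.

Assembling the blocks gives the Jordan form J above.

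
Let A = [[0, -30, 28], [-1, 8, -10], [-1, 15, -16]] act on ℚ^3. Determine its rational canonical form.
R = [[0, 0, -16], [1, 0, -20], [0, 1, -8]]

The invariant factors of A (the non-unit diagonal entries of the Smith normal form of xI - A over ℚ[x]) are (x + 2)^2(x + 4), each dividing the next. The characteristic polynomial is their product, (x + 2)^2(x + 4).

The rational canonical form is the block-diagonal matrix of companion matrices C(f_i):
R = [[0, 0, -16], [1, 0, -20], [0, 1, -8]].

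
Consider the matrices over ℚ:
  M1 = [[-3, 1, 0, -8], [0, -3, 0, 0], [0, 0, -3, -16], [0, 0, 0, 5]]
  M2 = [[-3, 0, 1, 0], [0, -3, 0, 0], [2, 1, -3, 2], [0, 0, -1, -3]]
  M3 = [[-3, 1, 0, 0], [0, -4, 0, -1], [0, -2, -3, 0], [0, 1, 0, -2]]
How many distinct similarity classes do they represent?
2 classes: {M1}, {M2, M3}

Characteristic polynomials: χ_{M1} = (x - 5)(x + 3)^3, χ_{M2} = (x + 3)^4, χ_{M3} = (x + 3)^4.

{M1}: invariant factors x + 3, (x - 5)(x + 3)^2.

{M2, M3}: invariant factors x + 3, (x + 3)^3.

Matrices are similar if and only if their invariant-factor lists agree; the partition into similarity classes is {M1}, {M2, M3}.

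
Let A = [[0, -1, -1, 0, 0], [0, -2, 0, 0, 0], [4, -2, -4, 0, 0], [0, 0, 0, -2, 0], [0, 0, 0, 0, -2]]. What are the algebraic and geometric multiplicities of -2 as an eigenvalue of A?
The characteristic polynomial is (x + 2)^5, so the factor x + 2 appears with exponent 5: the algebraic multiplicity is 5.

rank(A + 2I) = 1, so the eigenspace has dimension 5 - 1 = 4: the geometric multiplicity is 4.

Since 4 < 5, A is not diagonalizable.

algebraic multiplicity 5, geometric multiplicity 4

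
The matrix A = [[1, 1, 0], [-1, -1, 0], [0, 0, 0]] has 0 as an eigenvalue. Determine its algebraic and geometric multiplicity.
The characteristic polynomial is x^3, so the factor x appears with exponent 3: the algebraic multiplicity is 3.

rank(A) = 1, so the eigenspace has dimension 3 - 1 = 2: the geometric multiplicity is 2.

Since 2 < 3, A is not diagonalizable.

algebraic multiplicity 3, geometric multiplicity 2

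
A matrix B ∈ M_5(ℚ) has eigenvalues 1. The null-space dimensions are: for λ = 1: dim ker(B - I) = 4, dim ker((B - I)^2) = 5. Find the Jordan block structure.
Jordan blocks: (1, 2), (1, 1), (1, 1), (1, 1)

λ = 1: successive nullity increments [4, 1] count blocks of size ≥ k; block sizes are [2, 1, 1, 1].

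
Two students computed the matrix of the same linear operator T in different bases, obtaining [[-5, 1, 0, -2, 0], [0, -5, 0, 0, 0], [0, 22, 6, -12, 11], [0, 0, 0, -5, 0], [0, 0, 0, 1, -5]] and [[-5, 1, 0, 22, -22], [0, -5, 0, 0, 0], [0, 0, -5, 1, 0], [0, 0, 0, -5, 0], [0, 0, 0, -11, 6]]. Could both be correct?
Yes.

Two matrices over a field are similar if and only if they have the same invariant factors.

Both A and B have characteristic polynomial (x - 6)(x + 5)^4 and minimal polynomial (x - 6)(x + 5)^2. Computing further, both have invariant factors (x + 5)^2, (x - 6)(x + 5)^2. Hence A and B are similar.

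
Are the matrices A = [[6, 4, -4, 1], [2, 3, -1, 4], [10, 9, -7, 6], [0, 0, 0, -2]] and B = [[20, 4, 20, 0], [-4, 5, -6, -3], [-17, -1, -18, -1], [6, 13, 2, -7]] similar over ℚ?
Yes.

Two matrices over a field are similar if and only if they have the same invariant factors.

Both A and B have characteristic polynomial (x - 2)^2(x + 2)^2 and minimal polynomial (x - 2)^2(x + 2)^2. Computing further, both have invariant factors (x - 2)^2(x + 2)^2. Hence A and B are similar.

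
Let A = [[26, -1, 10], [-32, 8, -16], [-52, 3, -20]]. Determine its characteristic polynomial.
xI - A = [[x - 26, 1, -10], [32, x - 8, 16], [52, -3, x + 20]].

Expanding det(xI - A) along the first row:
det(xI - A) = + (x - 26)·det([[x - 8, 16], [-3, x + 20]]) - (1)·det([[32, 16], [52, x + 20]]) + (-10)·det([[32, x - 8], [52, -3]]).

Evaluating gives χ_A(x) = x^3 - 14x^2 + 64x - 96 = (x - 6)(x - 4)^2.

χ_A(x) = (x - 6)(x - 4)^2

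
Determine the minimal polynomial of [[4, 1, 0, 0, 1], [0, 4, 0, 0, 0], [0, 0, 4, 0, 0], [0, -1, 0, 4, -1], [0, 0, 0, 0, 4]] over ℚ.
m_A(x) = (x - 4)^2

The characteristic polynomial factors as (x - 4)^5. The minimal polynomial is ∏(x - λ)^{k_λ} where k_λ is the size of the largest Jordan block at λ.

For λ = 4: rank(A - 4I) = 1, and the largest Jordan block has size 2 (the smallest k with rank((A - 4I)^k) = rank((A - 4I)^(k+1))).

So m_A(x) = (x - 4)^2.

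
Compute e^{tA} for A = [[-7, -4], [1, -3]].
e^{tA} = [[(1 - 2*t)*e^{-5*t}, -4*t*e^{-5*t}], [t*e^{-5*t}, (2*t + 1)*e^{-5*t}]]

A has Jordan form J = [[-5, 1], [0, -5]] with A = PJP^{-1}, so e^{tA} = P e^{tJ} P^{-1}.

For a Jordan block J_k(λ), e^{tJ_k(λ)} = e^{λt} · (I + tN + t^2 N^2/2! + ... + t^{k-1} N^{k-1}/(k-1)!) where N is the nilpotent superdiagonal part.

Assembling the blocks and conjugating back gives the entries of e^{tA} as shown above.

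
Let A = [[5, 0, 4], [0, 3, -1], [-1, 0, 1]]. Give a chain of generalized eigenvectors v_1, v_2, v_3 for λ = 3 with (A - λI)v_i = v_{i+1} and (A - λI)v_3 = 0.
We seek v_1 ∈ ker((A - 3I)^3) \ ker((A - 3I)^2), then set v_{i+1} = (A - 3I) v_i.

One such chain is v_1 = [[3, 2, -1]]^T, v_2 = [[2, 1, -1]]^T, v_3 = [[0, 1, 0]]^T. Check: (A - 3I) v_3 = [[0, 0, 0]]^T = 0.

v_1 = [[3, 2, -1]]^T, v_2 = [[2, 1, -1]]^T, v_3 = [[0, 1, 0]]^T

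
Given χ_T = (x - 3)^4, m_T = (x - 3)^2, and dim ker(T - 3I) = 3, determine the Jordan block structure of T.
λ = 3: algebraic multiplicity 4 (exponent in χ_T), largest block size 2 (exponent in m_T), 3 blocks (geometric multiplicity). These force block sizes [2, 1, 1].

Jordan blocks: (3, 2), (3, 1), (3, 1)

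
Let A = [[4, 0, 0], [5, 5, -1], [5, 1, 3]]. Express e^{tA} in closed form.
A has Jordan form J = [[4, 1, 0], [0, 4, 0], [0, 0, 4]] with A = PJP^{-1}, so e^{tA} = P e^{tJ} P^{-1}.

For a Jordan block J_k(λ), e^{tJ_k(λ)} = e^{λt} · (I + tN + t^2 N^2/2! + ... + t^{k-1} N^{k-1}/(k-1)!) where N is the nilpotent superdiagonal part.

Assembling the blocks and conjugating back gives the entries of e^{tA} as shown above.

e^{tA} = [[e^{4*t}, 0, 0], [5*t*e^{4*t}, (t + 1)*e^{4*t}, -t*e^{4*t}], [5*t*e^{4*t}, t*e^{4*t}, (1 - t)*e^{4*t}]]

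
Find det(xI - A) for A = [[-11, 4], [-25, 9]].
xI - A = [[x + 11, -4], [25, x - 9]].

Expanding det(xI - A) along the first row:
det(xI - A) = + (x + 11)·det([[x - 9]]) - (-4)·det([[25]]).

Evaluating gives χ_A(x) = x^2 + 2x + 1 = (x + 1)^2.

χ_A(x) = (x + 1)^2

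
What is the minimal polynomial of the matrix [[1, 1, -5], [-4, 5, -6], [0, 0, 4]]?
The characteristic polynomial factors as (x - 4)(x - 3)^2. The minimal polynomial is ∏(x - λ)^{k_λ} where k_λ is the size of the largest Jordan block at λ.

For λ = 3: rank(A - 3I) = 2, and the largest Jordan block has size 2 (the smallest k with rank((A - 3I)^k) = rank((A - 3I)^(k+1))).
For λ = 4: rank(A - 4I) = 2, and the largest Jordan block has size 1 (the smallest k with rank((A - 4I)^k) = rank((A - 4I)^(k+1))).

So m_A(x) = (x - 4)(x - 3)^2.

m_A(x) = (x - 4)(x - 3)^2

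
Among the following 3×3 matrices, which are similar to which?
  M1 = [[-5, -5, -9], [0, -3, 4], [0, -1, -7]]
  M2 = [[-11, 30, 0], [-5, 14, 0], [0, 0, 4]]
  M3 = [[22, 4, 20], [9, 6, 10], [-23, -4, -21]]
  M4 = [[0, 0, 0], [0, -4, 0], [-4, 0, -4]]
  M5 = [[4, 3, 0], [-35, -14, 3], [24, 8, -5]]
Characteristic polynomials: χ_{M1} = (x + 5)^3, χ_{M2} = (x - 4)^2(x + 1), χ_{M3} = (x - 4)^2(x + 1), χ_{M4} = x(x + 4)^2, χ_{M5} = (x + 5)^3.

{M1, M5}: invariant factors (x + 5)^3.

{M2}: invariant factors x - 4, (x - 4)(x + 1).

{M3}: invariant factors (x - 4)^2(x + 1).

{M4}: invariant factors x + 4, x(x + 4).

Matrices are similar if and only if their invariant-factor lists agree; the partition into similarity classes is {M1, M5}, {M2}, {M3}, {M4}.

4 classes: {M1, M5}, {M2}, {M3}, {M4}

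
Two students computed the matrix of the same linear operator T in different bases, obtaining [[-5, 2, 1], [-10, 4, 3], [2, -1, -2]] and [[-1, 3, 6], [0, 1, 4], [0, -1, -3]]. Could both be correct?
Both have characteristic polynomial (x + 1)^3, but the minimal polynomial of A is (x + 1)^3 while the minimal polynomial of B is (x + 1)^2. The minimal polynomial is a similarity invariant, so A and B are not similar.

No.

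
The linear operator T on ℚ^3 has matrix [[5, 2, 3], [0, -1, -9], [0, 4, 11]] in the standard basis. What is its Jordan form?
J = [[5, 1, 0], [0, 5, 0], [0, 0, 5]]

The characteristic polynomial is det(xI - A) = (x - 5)^3, so the eigenvalues are 5 (algebraic multiplicity 3).

For λ = 5: rank(A - 5I) = 1, rank((A - 5I)^2) = 0. The eigenspace has dimension 3 - 1 = 2, so there are 2 Jordan blocks; the rank sequence gives block sizes [2, 1].

Assembling the blocks gives the Jordan form J above.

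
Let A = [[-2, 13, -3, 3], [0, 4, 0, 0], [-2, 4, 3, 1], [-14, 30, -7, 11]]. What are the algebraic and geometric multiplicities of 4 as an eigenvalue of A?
The characteristic polynomial is (x - 4)^4, so the factor x - 4 appears with exponent 4: the algebraic multiplicity is 4.

rank(A - 4I) = 2, so the eigenspace has dimension 4 - 2 = 2: the geometric multiplicity is 2.

Since 2 < 4, A is not diagonalizable.

algebraic multiplicity 4, geometric multiplicity 2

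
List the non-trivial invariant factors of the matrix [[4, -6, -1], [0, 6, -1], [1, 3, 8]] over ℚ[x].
(x - 6)^3

The Jordan structure of A has elementary divisors (x - 6)^3. Arranging the block sizes at each eigenvalue in decreasing order and taking row products gives the invariant factors.

Invariant factors (smallest first, each dividing the next): (x - 6)^3.

Check: the last factor (x - 6)^3 is the minimal polynomial, and the product (x - 6)^3 is the characteristic polynomial.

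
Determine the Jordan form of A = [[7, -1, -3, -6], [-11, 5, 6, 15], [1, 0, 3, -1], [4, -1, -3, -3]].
The characteristic polynomial is det(xI - A) = (x - 3)^4, so the eigenvalues are 3 (algebraic multiplicity 4).

For λ = 3: rank(A - 3I) = 2, rank((A - 3I)^2) = 0. The eigenspace has dimension 4 - 2 = 2, so there are 2 Jordan blocks; the rank sequence gives block sizes [2, 2].

Assembling the blocks gives the Jordan form J above.

J = [[3, 1, 0, 0], [0, 3, 0, 0], [0, 0, 3, 1], [0, 0, 0, 3]]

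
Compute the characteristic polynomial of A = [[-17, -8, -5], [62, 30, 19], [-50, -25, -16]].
χ_A(x) = (x + 1)^3

xI - A = [[x + 17, 8, 5], [-62, x - 30, -19], [50, 25, x + 16]].

Expanding det(xI - A) along the first row:
det(xI - A) = + (x + 17)·det([[x - 30, -19], [25, x + 16]]) - (8)·det([[-62, -19], [50, x + 16]]) + (5)·det([[-62, x - 30], [50, 25]]).

Evaluating gives χ_A(x) = x^3 + 3x^2 + 3x + 1 = (x + 1)^3.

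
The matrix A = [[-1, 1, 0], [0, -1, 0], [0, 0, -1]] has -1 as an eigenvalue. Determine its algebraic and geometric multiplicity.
The characteristic polynomial is (x + 1)^3, so the factor x + 1 appears with exponent 3: the algebraic multiplicity is 3.

rank(A + I) = 1, so the eigenspace has dimension 3 - 1 = 2: the geometric multiplicity is 2.

Since 2 < 3, A is not diagonalizable.

algebraic multiplicity 3, geometric multiplicity 2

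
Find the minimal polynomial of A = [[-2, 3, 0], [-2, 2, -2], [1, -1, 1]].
The characteristic polynomial factors as x^2(x - 1). The minimal polynomial is ∏(x - λ)^{k_λ} where k_λ is the size of the largest Jordan block at λ.

For λ = 0: rank(A) = 2, and the largest Jordan block has size 2 (the smallest k with rank(A^k) = rank(A^(k+1))).
For λ = 1: rank(A - I) = 2, and the largest Jordan block has size 1 (the smallest k with rank((A - I)^k) = rank((A - I)^(k+1))).

So m_A(x) = x^2(x - 1).

m_A(x) = x^2(x - 1)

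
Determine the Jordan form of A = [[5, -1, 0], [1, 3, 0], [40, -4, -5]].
The characteristic polynomial is det(xI - A) = (x - 4)^2(x + 5), so the eigenvalues are -5 (algebraic multiplicity 1), 4 (algebraic multiplicity 2).

For λ = -5: algebraic multiplicity 1 gives one 1×1 block.

For λ = 4: rank(A - 4I) = 2, rank((A - 4I)^2) = 1. The eigenspace has dimension 3 - 2 = 1, so there is 1 Jordan block; the rank sequence gives block sizes [2].

Assembling the blocks gives the Jordan form J above.

J = [[-5, 0, 0], [0, 4, 1], [0, 0, 4]]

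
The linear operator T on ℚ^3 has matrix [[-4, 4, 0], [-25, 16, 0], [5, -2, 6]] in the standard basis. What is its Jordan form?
The characteristic polynomial is det(xI - A) = (x - 6)^3, so the eigenvalues are 6 (algebraic multiplicity 3).

For λ = 6: rank(A - 6I) = 1, rank((A - 6I)^2) = 0. The eigenspace has dimension 3 - 1 = 2, so there are 2 Jordan blocks; the rank sequence gives block sizes [2, 1].

Assembling the blocks gives the Jordan form J above.

J = [[6, 1, 0], [0, 6, 0], [0, 0, 6]]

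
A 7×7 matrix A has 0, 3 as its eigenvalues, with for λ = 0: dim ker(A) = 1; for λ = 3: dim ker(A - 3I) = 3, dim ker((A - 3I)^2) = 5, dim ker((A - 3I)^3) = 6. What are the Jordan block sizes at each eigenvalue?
λ = 0: successive nullity increments [1] count blocks of size ≥ k; block sizes are [1].
λ = 3: successive nullity increments [3, 2, 1] count blocks of size ≥ k; block sizes are [3, 2, 1].

Jordan blocks: (0, 1), (3, 3), (3, 2), (3, 1)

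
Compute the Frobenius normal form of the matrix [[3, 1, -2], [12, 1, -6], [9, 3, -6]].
The invariant factors of A (the non-unit diagonal entries of the Smith normal form of xI - A over ℚ[x]) are x(x^2 + 2x + 3), each dividing the next. The characteristic polynomial is their product, x(x^2 + 2x + 3).

The rational canonical form is the block-diagonal matrix of companion matrices C(f_i):
R = [[0, 0, 0], [1, 0, -3], [0, 1, -2]].

Note the characteristic polynomial does not split into linear factors over ℚ, so A has no Jordan form over ℚ; the rational canonical form exists over any field.

R = [[0, 0, 0], [1, 0, -3], [0, 1, -2]]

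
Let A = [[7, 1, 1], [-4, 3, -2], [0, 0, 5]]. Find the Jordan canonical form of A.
J = [[5, 1, 0], [0, 5, 0], [0, 0, 5]]

The characteristic polynomial is det(xI - A) = (x - 5)^3, so the eigenvalues are 5 (algebraic multiplicity 3).

For λ = 5: rank(A - 5I) = 1, rank((A - 5I)^2) = 0. The eigenspace has dimension 3 - 1 = 2, so there are 2 Jordan blocks; the rank sequence gives block sizes [2, 1].

Assembling the blocks gives the Jordan form J above.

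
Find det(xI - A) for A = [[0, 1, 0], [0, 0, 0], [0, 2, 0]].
xI - A = [[x, -1, 0], [0, x, 0], [0, -2, x]].

Expanding det(xI - A) along the first row:
det(xI - A) = + (x)·det([[x, 0], [-2, x]]) - (-1)·det([[0, 0], [0, x]]) + (0)·det([[0, x], [0, -2]]).

Evaluating gives χ_A(x) = x^3.

χ_A(x) = x^3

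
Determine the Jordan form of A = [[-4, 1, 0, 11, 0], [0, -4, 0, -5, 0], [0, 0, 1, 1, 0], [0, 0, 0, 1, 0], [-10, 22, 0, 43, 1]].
The characteristic polynomial is det(xI - A) = (x - 1)^3(x + 4)^2, so the eigenvalues are -4 (algebraic multiplicity 2), 1 (algebraic multiplicity 3).

For λ = -4: rank(A + 4I) = 4, rank((A + 4I)^2) = 3. The eigenspace has dimension 5 - 4 = 1, so there is 1 Jordan block; the rank sequence gives block sizes [2].

For λ = 1: rank(A - I) = 3, rank((A - I)^2) = 2. The eigenspace has dimension 5 - 3 = 2, so there are 2 Jordan blocks; the rank sequence gives block sizes [2, 1].

Assembling the blocks gives the Jordan form J above.

J = [[-4, 1, 0, 0, 0], [0, -4, 0, 0, 0], [0, 0, 1, 1, 0], [0, 0, 0, 1, 0], [0, 0, 0, 0, 1]]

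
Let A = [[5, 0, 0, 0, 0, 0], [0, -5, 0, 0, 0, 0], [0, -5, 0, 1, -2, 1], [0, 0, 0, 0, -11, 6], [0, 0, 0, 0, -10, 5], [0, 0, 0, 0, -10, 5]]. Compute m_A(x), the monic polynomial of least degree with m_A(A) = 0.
The characteristic polynomial factors as x^3(x - 5)(x + 5)^2. The minimal polynomial is ∏(x - λ)^{k_λ} where k_λ is the size of the largest Jordan block at λ.

For λ = -5: rank(A + 5I) = 4, and the largest Jordan block has size 1 (the smallest k with rank((A + 5I)^k) = rank((A + 5I)^(k+1))).
For λ = 0: rank(A) = 5, and the largest Jordan block has size 3 (the smallest k with rank(A^k) = rank(A^(k+1))).
For λ = 5: rank(A - 5I) = 5, and the largest Jordan block has size 1 (the smallest k with rank((A - 5I)^k) = rank((A - 5I)^(k+1))).

So m_A(x) = x^3(x - 5)(x + 5).

m_A(x) = x^3(x - 5)(x + 5)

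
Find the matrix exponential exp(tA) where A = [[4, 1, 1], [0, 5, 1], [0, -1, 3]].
A has Jordan form J = [[4, 1, 0], [0, 4, 0], [0, 0, 4]] with A = PJP^{-1}, so e^{tA} = P e^{tJ} P^{-1}.

For a Jordan block J_k(λ), e^{tJ_k(λ)} = e^{λt} · (I + tN + t^2 N^2/2! + ... + t^{k-1} N^{k-1}/(k-1)!) where N is the nilpotent superdiagonal part.

Assembling the blocks and conjugating back gives the entries of e^{tA} as shown above.

e^{tA} = [[e^{4*t}, t*e^{4*t}, t*e^{4*t}], [0, (t + 1)*e^{4*t}, t*e^{4*t}], [0, -t*e^{4*t}, (1 - t)*e^{4*t}]]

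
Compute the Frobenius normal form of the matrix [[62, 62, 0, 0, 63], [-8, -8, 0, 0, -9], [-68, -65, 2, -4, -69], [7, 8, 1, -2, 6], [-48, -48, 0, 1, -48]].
R = [[0, 0, 0, 0, 54], [1, 0, 0, 0, -9], [0, 1, 0, 0, -36], [0, 0, 1, 0, 6], [0, 0, 0, 1, 6]]

The invariant factors of A (the non-unit diagonal entries of the Smith normal form of xI - A over ℚ[x]) are (x - 6)(x^2 - 3)^2, each dividing the next. The characteristic polynomial is their product, (x - 6)(x^2 - 3)^2.

The rational canonical form is the block-diagonal matrix of companion matrices C(f_i):
R = [[0, 0, 0, 0, 54], [1, 0, 0, 0, -9], [0, 1, 0, 0, -36], [0, 0, 1, 0, 6], [0, 0, 0, 1, 6]].

Note the characteristic polynomial does not split into linear factors over ℚ, so A has no Jordan form over ℚ; the rational canonical form exists over any field.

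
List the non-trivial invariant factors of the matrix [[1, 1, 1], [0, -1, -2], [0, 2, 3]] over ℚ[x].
The Jordan structure of A has elementary divisors (x - 1)^2, (x - 1). Arranging the block sizes at each eigenvalue in decreasing order and taking row products gives the invariant factors.

Invariant factors (smallest first, each dividing the next): x - 1, (x - 1)^2.

Check: the last factor (x - 1)^2 is the minimal polynomial, and the product (x - 1)^3 is the characteristic polynomial.

x - 1, (x - 1)^2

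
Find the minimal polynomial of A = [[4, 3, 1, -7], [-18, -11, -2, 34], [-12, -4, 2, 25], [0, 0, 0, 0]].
m_A(x) = x^3(x + 5)

The characteristic polynomial factors as x^3(x + 5). The minimal polynomial is ∏(x - λ)^{k_λ} where k_λ is the size of the largest Jordan block at λ.

For λ = -5: rank(A + 5I) = 3, and the largest Jordan block has size 1 (the smallest k with rank((A + 5I)^k) = rank((A + 5I)^(k+1))).
For λ = 0: rank(A) = 3, and the largest Jordan block has size 3 (the smallest k with rank(A^k) = rank(A^(k+1))).

So m_A(x) = x^3(x + 5).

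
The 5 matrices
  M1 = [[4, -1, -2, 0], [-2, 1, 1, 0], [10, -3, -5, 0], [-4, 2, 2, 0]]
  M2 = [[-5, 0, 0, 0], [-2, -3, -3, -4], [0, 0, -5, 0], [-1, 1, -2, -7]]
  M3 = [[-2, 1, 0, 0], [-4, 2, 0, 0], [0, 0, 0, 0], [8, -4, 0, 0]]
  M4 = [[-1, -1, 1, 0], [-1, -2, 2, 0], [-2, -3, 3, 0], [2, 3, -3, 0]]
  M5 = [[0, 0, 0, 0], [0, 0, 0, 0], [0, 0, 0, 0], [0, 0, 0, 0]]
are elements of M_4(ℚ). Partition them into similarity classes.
4 classes: {M1, M4}, {M2}, {M3}, {M5}

Characteristic polynomials: χ_{M1} = x^4, χ_{M2} = (x + 5)^4, χ_{M3} = x^4, χ_{M4} = x^4, χ_{M5} = x^4.

{M1, M4}: invariant factors x, x^3.

{M2}: invariant factors x + 5, (x + 5)^3.

{M3}: invariant factors x, x, x^2.

{M5}: invariant factors x, x, x, x.

Matrices are similar if and only if their invariant-factor lists agree; the partition into similarity classes is {M1, M4}, {M2}, {M3}, {M5}.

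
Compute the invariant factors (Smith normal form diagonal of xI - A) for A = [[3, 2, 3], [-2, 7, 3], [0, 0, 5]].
The Jordan structure of A has elementary divisors (x - 5)^2, (x - 5). Arranging the block sizes at each eigenvalue in decreasing order and taking row products gives the invariant factors.

Invariant factors (smallest first, each dividing the next): x - 5, (x - 5)^2.

Check: the last factor (x - 5)^2 is the minimal polynomial, and the product (x - 5)^3 is the characteristic polynomial.

x - 5, (x - 5)^2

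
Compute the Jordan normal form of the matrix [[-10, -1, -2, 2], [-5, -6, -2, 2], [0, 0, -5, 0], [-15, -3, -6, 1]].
J = [[-5, 1, 0, 0], [0, -5, 0, 0], [0, 0, -5, 0], [0, 0, 0, -5]]

The characteristic polynomial is det(xI - A) = (x + 5)^4, so the eigenvalues are -5 (algebraic multiplicity 4).

For λ = -5: rank(A + 5I) = 1, rank((A + 5I)^2) = 0. The eigenspace has dimension 4 - 1 = 3, so there are 3 Jordan blocks; the rank sequence gives block sizes [2, 1, 1].

Assembling the blocks gives the Jordan form J above.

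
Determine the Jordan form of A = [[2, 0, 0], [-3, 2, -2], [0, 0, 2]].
The characteristic polynomial is det(xI - A) = (x - 2)^3, so the eigenvalues are 2 (algebraic multiplicity 3).

For λ = 2: rank(A - 2I) = 1, rank((A - 2I)^2) = 0. The eigenspace has dimension 3 - 1 = 2, so there are 2 Jordan blocks; the rank sequence gives block sizes [2, 1].

Assembling the blocks gives the Jordan form J above.

J = [[2, 1, 0], [0, 2, 0], [0, 0, 2]]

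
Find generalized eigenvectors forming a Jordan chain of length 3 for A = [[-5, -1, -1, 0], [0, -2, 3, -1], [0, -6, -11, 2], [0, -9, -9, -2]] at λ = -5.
v_1 = [[-1, 1, -1, -1]]^T, v_2 = [[0, 1, -2, -3]]^T, v_3 = [[1, 0, 0, 0]]^T

We seek v_1 ∈ ker((A + 5I)^3) \ ker((A + 5I)^2), then set v_{i+1} = (A + 5I) v_i.

One such chain is v_1 = [[-1, 1, -1, -1]]^T, v_2 = [[0, 1, -2, -3]]^T, v_3 = [[1, 0, 0, 0]]^T. Check: (A + 5I) v_3 = [[0, 0, 0, 0]]^T = 0.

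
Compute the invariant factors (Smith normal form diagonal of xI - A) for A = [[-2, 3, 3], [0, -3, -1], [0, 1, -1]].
The Jordan structure of A has elementary divisors (x + 2)^2, (x + 2). Arranging the block sizes at each eigenvalue in decreasing order and taking row products gives the invariant factors.

Invariant factors (smallest first, each dividing the next): x + 2, (x + 2)^2.

Check: the last factor (x + 2)^2 is the minimal polynomial, and the product (x + 2)^3 is the characteristic polynomial.

x + 2, (x + 2)^2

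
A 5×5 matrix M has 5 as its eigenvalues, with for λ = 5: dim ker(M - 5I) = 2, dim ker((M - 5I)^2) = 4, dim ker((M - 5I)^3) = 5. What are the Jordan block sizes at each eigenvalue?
Jordan blocks: (5, 3), (5, 2)

λ = 5: successive nullity increments [2, 2, 1] count blocks of size ≥ k; block sizes are [3, 2].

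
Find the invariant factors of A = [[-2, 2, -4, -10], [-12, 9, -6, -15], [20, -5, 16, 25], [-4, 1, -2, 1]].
x - 6, x - 6, (x - 6)^2

The Jordan structure of A has elementary divisors (x - 6)^2, (x - 6), (x - 6). Arranging the block sizes at each eigenvalue in decreasing order and taking row products gives the invariant factors.

Invariant factors (smallest first, each dividing the next): x - 6, x - 6, (x - 6)^2.

Check: the last factor (x - 6)^2 is the minimal polynomial, and the product (x - 6)^4 is the characteristic polynomial.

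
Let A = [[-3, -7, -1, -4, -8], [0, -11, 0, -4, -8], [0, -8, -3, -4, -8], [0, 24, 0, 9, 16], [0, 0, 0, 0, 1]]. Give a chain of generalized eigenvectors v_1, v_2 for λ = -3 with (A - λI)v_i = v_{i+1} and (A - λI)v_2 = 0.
v_1 = [[2, 3, 2, -6, 0]]^T, v_2 = [[1, 0, 0, 0, 0]]^T

We seek v_1 ∈ ker((A + 3I)^2) \ ker(A + 3I), then set v_{i+1} = (A + 3I) v_i.

One such chain is v_1 = [[2, 3, 2, -6, 0]]^T, v_2 = [[1, 0, 0, 0, 0]]^T. Check: (A + 3I) v_2 = [[0, 0, 0, 0, 0]]^T = 0.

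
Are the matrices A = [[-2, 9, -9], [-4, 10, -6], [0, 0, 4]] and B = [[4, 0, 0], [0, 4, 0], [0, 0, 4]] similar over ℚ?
Both have characteristic polynomial (x - 4)^3, but the minimal polynomial of A is (x - 4)^2 while the minimal polynomial of B is x - 4. The minimal polynomial is a similarity invariant, so A and B are not similar.

No.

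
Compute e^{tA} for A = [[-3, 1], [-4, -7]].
e^{tA} = [[(2*t + 1)*e^{-5*t}, t*e^{-5*t}], [-4*t*e^{-5*t}, (1 - 2*t)*e^{-5*t}]]

A has Jordan form J = [[-5, 1], [0, -5]] with A = PJP^{-1}, so e^{tA} = P e^{tJ} P^{-1}.

For a Jordan block J_k(λ), e^{tJ_k(λ)} = e^{λt} · (I + tN + t^2 N^2/2! + ... + t^{k-1} N^{k-1}/(k-1)!) where N is the nilpotent superdiagonal part.

Assembling the blocks and conjugating back gives the entries of e^{tA} as shown above.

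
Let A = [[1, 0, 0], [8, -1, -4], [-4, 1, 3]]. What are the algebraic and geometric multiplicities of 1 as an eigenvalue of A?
algebraic multiplicity 3, geometric multiplicity 2

The characteristic polynomial is (x - 1)^3, so the factor x - 1 appears with exponent 3: the algebraic multiplicity is 3.

rank(A - I) = 1, so the eigenspace has dimension 3 - 1 = 2: the geometric multiplicity is 2.

Since 2 < 3, A is not diagonalizable.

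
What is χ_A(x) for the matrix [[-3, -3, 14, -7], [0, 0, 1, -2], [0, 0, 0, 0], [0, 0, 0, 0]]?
χ_A(x) = x^3(x + 3)

xI - A = [[x + 3, 3, -14, 7], [0, x, -1, 2], [0, 0, x, 0], [0, 0, 0, x]].

Expanding det(xI - A) along the first row:
det(xI - A) = + (x + 3)·det([[x, -1, 2], [0, x, 0], [0, 0, x]]) - (3)·det([[0, -1, 2], [0, x, 0], [0, 0, x]]) + (-14)·det([[0, x, 2], [0, 0, 0], [0, 0, x]]) - (7)·det([[0, x, -1], [0, 0, x], [0, 0, 0]]).

Evaluating gives χ_A(x) = x^4 + 3x^3 = x^3(x + 3).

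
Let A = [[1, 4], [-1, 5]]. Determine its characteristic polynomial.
xI - A = [[x - 1, -4], [1, x - 5]].

Expanding det(xI - A) along the first row:
det(xI - A) = + (x - 1)·det([[x - 5]]) - (-4)·det([[1]]).

Evaluating gives χ_A(x) = x^2 - 6x + 9 = (x - 3)^2.

χ_A(x) = (x - 3)^2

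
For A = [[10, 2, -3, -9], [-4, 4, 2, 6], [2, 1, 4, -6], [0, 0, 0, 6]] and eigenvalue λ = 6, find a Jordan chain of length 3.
v_1 = [[1, -1, 0, 0]]^T, v_2 = [[2, -2, 1, 0]]^T, v_3 = [[1, -2, 0, 0]]^T

We seek v_1 ∈ ker((A - 6I)^3) \ ker((A - 6I)^2), then set v_{i+1} = (A - 6I) v_i.

One such chain is v_1 = [[1, -1, 0, 0]]^T, v_2 = [[2, -2, 1, 0]]^T, v_3 = [[1, -2, 0, 0]]^T. Check: (A - 6I) v_3 = [[0, 0, 0, 0]]^T = 0.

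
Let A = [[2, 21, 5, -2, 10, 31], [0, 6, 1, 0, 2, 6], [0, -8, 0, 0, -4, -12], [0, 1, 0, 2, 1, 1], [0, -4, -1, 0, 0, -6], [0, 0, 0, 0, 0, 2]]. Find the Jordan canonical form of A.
J = [[2, 1, 0, 0, 0, 0], [0, 2, 1, 0, 0, 0], [0, 0, 2, 0, 0, 0], [0, 0, 0, 2, 1, 0], [0, 0, 0, 0, 2, 0], [0, 0, 0, 0, 0, 2]]

The characteristic polynomial is det(xI - A) = (x - 2)^6, so the eigenvalues are 2 (algebraic multiplicity 6).

For λ = 2: rank(A - 2I) = 3, rank((A - 2I)^2) = 1, rank((A - 2I)^3) = 0. The eigenspace has dimension 6 - 3 = 3, so there are 3 Jordan blocks; the rank sequence gives block sizes [3, 2, 1].

Assembling the blocks gives the Jordan form J above.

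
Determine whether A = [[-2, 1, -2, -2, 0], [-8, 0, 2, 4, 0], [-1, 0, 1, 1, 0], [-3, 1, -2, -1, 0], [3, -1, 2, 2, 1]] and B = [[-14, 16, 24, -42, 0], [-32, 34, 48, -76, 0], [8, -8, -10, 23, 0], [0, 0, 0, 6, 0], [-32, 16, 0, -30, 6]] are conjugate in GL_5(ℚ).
trace(A) = -1 but trace(B) = 22. The trace is a similarity invariant, so A and B are not similar.

No.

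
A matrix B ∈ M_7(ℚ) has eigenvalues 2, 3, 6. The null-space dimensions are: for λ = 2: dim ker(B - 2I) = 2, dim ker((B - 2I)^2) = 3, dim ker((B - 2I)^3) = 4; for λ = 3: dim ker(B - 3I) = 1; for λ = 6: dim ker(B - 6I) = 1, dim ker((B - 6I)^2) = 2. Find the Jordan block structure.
λ = 2: successive nullity increments [2, 1, 1] count blocks of size ≥ k; block sizes are [3, 1].
λ = 3: successive nullity increments [1] count blocks of size ≥ k; block sizes are [1].
λ = 6: successive nullity increments [1, 1] count blocks of size ≥ k; block sizes are [2].

Jordan blocks: (2, 3), (2, 1), (3, 1), (6, 2)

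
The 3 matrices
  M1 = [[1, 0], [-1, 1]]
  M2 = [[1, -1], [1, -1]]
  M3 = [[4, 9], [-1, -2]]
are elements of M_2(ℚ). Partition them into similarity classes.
Characteristic polynomials: χ_{M1} = (x - 1)^2, χ_{M2} = x^2, χ_{M3} = (x - 1)^2.

{M1, M3}: invariant factors (x - 1)^2.

{M2}: invariant factors x^2.

Matrices are similar if and only if their invariant-factor lists agree; the partition into similarity classes is {M1, M3}, {M2}.

2 classes: {M1, M3}, {M2}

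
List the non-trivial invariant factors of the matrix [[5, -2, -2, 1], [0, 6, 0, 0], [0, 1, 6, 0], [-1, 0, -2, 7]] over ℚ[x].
The Jordan structure of A has elementary divisors (x - 6)^2, (x - 6)^2. Arranging the block sizes at each eigenvalue in decreasing order and taking row products gives the invariant factors.

Invariant factors (smallest first, each dividing the next): (x - 6)^2, (x - 6)^2.

Check: the last factor (x - 6)^2 is the minimal polynomial, and the product (x - 6)^4 is the characteristic polynomial.

(x - 6)^2, (x - 6)^2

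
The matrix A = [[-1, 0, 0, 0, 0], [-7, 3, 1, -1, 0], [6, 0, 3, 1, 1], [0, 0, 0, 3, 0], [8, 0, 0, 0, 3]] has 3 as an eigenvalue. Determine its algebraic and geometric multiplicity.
The characteristic polynomial is (x - 3)^4(x + 1), so the factor x - 3 appears with exponent 4: the algebraic multiplicity is 4.

rank(A - 3I) = 3, so the eigenspace has dimension 5 - 3 = 2: the geometric multiplicity is 2.

Since 2 < 4, A is not diagonalizable.

algebraic multiplicity 4, geometric multiplicity 2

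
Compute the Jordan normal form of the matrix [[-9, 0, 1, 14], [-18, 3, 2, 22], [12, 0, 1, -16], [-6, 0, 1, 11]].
The characteristic polynomial is det(xI - A) = (x - 3)^3(x + 3), so the eigenvalues are -3 (algebraic multiplicity 1), 3 (algebraic multiplicity 3).

For λ = -3: algebraic multiplicity 1 gives one 1×1 block.

For λ = 3: rank(A - 3I) = 2, rank((A - 3I)^2) = 1. The eigenspace has dimension 4 - 2 = 2, so there are 2 Jordan blocks; the rank sequence gives block sizes [2, 1].

Assembling the blocks gives the Jordan form J above.

J = [[-3, 0, 0, 0], [0, 3, 1, 0], [0, 0, 3, 0], [0, 0, 0, 3]]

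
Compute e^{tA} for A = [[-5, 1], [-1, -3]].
A has Jordan form J = [[-4, 1], [0, -4]] with A = PJP^{-1}, so e^{tA} = P e^{tJ} P^{-1}.

For a Jordan block J_k(λ), e^{tJ_k(λ)} = e^{λt} · (I + tN + t^2 N^2/2! + ... + t^{k-1} N^{k-1}/(k-1)!) where N is the nilpotent superdiagonal part.

Assembling the blocks and conjugating back gives the entries of e^{tA} as shown above.

e^{tA} = [[(1 - t)*e^{-4*t}, t*e^{-4*t}], [-t*e^{-4*t}, (t + 1)*e^{-4*t}]]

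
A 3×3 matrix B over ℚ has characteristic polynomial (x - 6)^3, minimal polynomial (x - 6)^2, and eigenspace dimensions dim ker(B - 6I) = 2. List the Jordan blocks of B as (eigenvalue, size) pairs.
Jordan blocks: (6, 2), (6, 1)

λ = 6: algebraic multiplicity 3 (exponent in χ_B), largest block size 2 (exponent in m_B), 2 blocks (geometric multiplicity). These force block sizes [2, 1].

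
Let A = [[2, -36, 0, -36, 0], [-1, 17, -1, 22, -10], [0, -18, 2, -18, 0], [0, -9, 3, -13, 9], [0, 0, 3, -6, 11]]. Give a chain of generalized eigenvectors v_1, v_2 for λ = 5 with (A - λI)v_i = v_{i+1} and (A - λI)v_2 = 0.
v_1 = [[4, -1, 2, 1, 0]]^T, v_2 = [[-12, 4, -6, -3, 0]]^T

We seek v_1 ∈ ker((A - 5I)^2) \ ker(A - 5I), then set v_{i+1} = (A - 5I) v_i.

One such chain is v_1 = [[4, -1, 2, 1, 0]]^T, v_2 = [[-12, 4, -6, -3, 0]]^T. Check: (A - 5I) v_2 = [[0, 0, 0, 0, 0]]^T = 0.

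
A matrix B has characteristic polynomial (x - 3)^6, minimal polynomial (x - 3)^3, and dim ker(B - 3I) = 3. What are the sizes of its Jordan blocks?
Jordan blocks: (3, 3), (3, 2), (3, 1)

λ = 3: algebraic multiplicity 6 (exponent in χ_B), largest block size 3 (exponent in m_B), 3 blocks (geometric multiplicity). These force block sizes [3, 2, 1].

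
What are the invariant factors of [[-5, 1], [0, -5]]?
(x + 5)^2

The Jordan structure of A has elementary divisors (x + 5)^2. Arranging the block sizes at each eigenvalue in decreasing order and taking row products gives the invariant factors.

Invariant factors (smallest first, each dividing the next): (x + 5)^2.

Check: the last factor (x + 5)^2 is the minimal polynomial, and the product (x + 5)^2 is the characteristic polynomial.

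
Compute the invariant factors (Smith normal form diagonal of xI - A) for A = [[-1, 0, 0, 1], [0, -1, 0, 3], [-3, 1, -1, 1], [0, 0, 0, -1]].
The Jordan structure of A has elementary divisors (x + 1)^2, (x + 1)^2. Arranging the block sizes at each eigenvalue in decreasing order and taking row products gives the invariant factors.

Invariant factors (smallest first, each dividing the next): (x + 1)^2, (x + 1)^2.

Check: the last factor (x + 1)^2 is the minimal polynomial, and the product (x + 1)^4 is the characteristic polynomial.

(x + 1)^2, (x + 1)^2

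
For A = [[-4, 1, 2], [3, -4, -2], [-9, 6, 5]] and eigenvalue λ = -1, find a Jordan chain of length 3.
We seek v_1 ∈ ker((A + I)^3) \ ker((A + I)^2), then set v_{i+1} = (A + I) v_i.

One such chain is v_1 = [[-1, 0, -2]]^T, v_2 = [[-1, 1, -3]]^T, v_3 = [[-2, 0, -3]]^T. Check: (A + I) v_3 = [[0, 0, 0]]^T = 0.

v_1 = [[-1, 0, -2]]^T, v_2 = [[-1, 1, -3]]^T, v_3 = [[-2, 0, -3]]^T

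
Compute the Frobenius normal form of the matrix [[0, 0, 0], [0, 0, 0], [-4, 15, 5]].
The invariant factors of A (the non-unit diagonal entries of the Smith normal form of xI - A over ℚ[x]) are x, x(x - 5), each dividing the next. The characteristic polynomial is their product, x^2(x - 5).

The rational canonical form is the block-diagonal matrix of companion matrices C(f_i):
R = [[0, 0, 0], [0, 0, 0], [0, 1, 5]].

R = [[0, 0, 0], [0, 0, 0], [0, 1, 5]]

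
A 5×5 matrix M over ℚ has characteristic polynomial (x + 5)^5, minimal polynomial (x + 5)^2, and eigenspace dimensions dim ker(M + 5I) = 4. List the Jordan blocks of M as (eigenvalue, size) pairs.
Jordan blocks: (-5, 2), (-5, 1), (-5, 1), (-5, 1)

λ = -5: algebraic multiplicity 5 (exponent in χ_M), largest block size 2 (exponent in m_M), 4 blocks (geometric multiplicity). These force block sizes [2, 1, 1, 1].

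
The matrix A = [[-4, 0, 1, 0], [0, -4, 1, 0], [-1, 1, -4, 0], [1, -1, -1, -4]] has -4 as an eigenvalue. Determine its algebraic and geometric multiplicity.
algebraic multiplicity 4, geometric multiplicity 2

The characteristic polynomial is (x + 4)^4, so the factor x + 4 appears with exponent 4: the algebraic multiplicity is 4.

rank(A + 4I) = 2, so the eigenspace has dimension 4 - 2 = 2: the geometric multiplicity is 2.

Since 2 < 4, A is not diagonalizable.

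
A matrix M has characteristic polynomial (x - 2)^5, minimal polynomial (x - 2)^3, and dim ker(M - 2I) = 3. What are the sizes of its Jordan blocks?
Jordan blocks: (2, 3), (2, 1), (2, 1)

λ = 2: algebraic multiplicity 5 (exponent in χ_M), largest block size 3 (exponent in m_M), 3 blocks (geometric multiplicity). These force block sizes [3, 1, 1].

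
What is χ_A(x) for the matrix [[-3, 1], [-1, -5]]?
xI - A = [[x + 3, -1], [1, x + 5]].

Expanding det(xI - A) along the first row:
det(xI - A) = + (x + 3)·det([[x + 5]]) - (-1)·det([[1]]).

Evaluating gives χ_A(x) = x^2 + 8x + 16 = (x + 4)^2.

χ_A(x) = (x + 4)^2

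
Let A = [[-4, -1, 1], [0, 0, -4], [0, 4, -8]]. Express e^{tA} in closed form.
A has Jordan form J = [[-4, 1, 0], [0, -4, 0], [0, 0, -4]] with A = PJP^{-1}, so e^{tA} = P e^{tJ} P^{-1}.

For a Jordan block J_k(λ), e^{tJ_k(λ)} = e^{λt} · (I + tN + t^2 N^2/2! + ... + t^{k-1} N^{k-1}/(k-1)!) where N is the nilpotent superdiagonal part.

Assembling the blocks and conjugating back gives the entries of e^{tA} as shown above.

e^{tA} = [[e^{-4*t}, -t*e^{-4*t}, t*e^{-4*t}], [0, (4*t + 1)*e^{-4*t}, -4*t*e^{-4*t}], [0, 4*t*e^{-4*t}, (1 - 4*t)*e^{-4*t}]]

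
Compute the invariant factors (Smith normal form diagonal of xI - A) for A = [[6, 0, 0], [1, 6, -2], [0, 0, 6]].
The Jordan structure of A has elementary divisors (x - 6)^2, (x - 6). Arranging the block sizes at each eigenvalue in decreasing order and taking row products gives the invariant factors.

Invariant factors (smallest first, each dividing the next): x - 6, (x - 6)^2.

Check: the last factor (x - 6)^2 is the minimal polynomial, and the product (x - 6)^3 is the characteristic polynomial.

x - 6, (x - 6)^2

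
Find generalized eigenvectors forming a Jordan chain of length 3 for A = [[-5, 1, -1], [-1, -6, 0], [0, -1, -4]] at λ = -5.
v_1 = [[-1, 0, 2]]^T, v_2 = [[-2, 1, 2]]^T, v_3 = [[-1, 1, 1]]^T

We seek v_1 ∈ ker((A + 5I)^3) \ ker((A + 5I)^2), then set v_{i+1} = (A + 5I) v_i.

One such chain is v_1 = [[-1, 0, 2]]^T, v_2 = [[-2, 1, 2]]^T, v_3 = [[-1, 1, 1]]^T. Check: (A + 5I) v_3 = [[0, 0, 0]]^T = 0.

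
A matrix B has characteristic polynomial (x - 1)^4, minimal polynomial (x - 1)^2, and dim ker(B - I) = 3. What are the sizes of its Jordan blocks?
Jordan blocks: (1, 2), (1, 1), (1, 1)

λ = 1: algebraic multiplicity 4 (exponent in χ_B), largest block size 2 (exponent in m_B), 3 blocks (geometric multiplicity). These force block sizes [2, 1, 1].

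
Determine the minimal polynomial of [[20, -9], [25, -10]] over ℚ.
m_A(x) = (x - 5)^2

The characteristic polynomial factors as (x - 5)^2. The minimal polynomial is ∏(x - λ)^{k_λ} where k_λ is the size of the largest Jordan block at λ.

For λ = 5: rank(A - 5I) = 1, and the largest Jordan block has size 2 (the smallest k with rank((A - 5I)^k) = rank((A - 5I)^(k+1))).

So m_A(x) = (x - 5)^2.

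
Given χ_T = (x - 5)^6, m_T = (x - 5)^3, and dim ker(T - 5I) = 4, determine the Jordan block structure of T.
Jordan blocks: (5, 3), (5, 1), (5, 1), (5, 1)

λ = 5: algebraic multiplicity 6 (exponent in χ_T), largest block size 3 (exponent in m_T), 4 blocks (geometric multiplicity). These force block sizes [3, 1, 1, 1].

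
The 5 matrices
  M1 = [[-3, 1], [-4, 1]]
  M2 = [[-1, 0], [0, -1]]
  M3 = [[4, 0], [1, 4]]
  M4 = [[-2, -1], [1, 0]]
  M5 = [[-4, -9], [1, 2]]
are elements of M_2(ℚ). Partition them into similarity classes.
Characteristic polynomials: χ_{M1} = (x + 1)^2, χ_{M2} = (x + 1)^2, χ_{M3} = (x - 4)^2, χ_{M4} = (x + 1)^2, χ_{M5} = (x + 1)^2.

{M1, M4, M5}: invariant factors (x + 1)^2.

{M2}: invariant factors x + 1, x + 1.

{M3}: invariant factors (x - 4)^2.

Matrices are similar if and only if their invariant-factor lists agree; the partition into similarity classes is {M1, M4, M5}, {M2}, {M3}.

3 classes: {M1, M4, M5}, {M2}, {M3}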